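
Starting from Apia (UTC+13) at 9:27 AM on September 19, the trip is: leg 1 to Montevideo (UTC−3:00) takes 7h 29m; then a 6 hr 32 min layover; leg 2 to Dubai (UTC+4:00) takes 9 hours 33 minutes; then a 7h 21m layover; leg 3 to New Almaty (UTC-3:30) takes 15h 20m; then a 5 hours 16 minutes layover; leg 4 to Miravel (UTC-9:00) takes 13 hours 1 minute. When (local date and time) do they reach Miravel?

Convert departure to UTC: 9:27 AM − 13:00 = 8:27 PM UTC on Sep 18.
Add 7 hours and 29 minutes leg 1 → 3:56 AM UTC (Sep 19).
Add 6 hours 32 minutes layover in Montevideo → 10:28 AM UTC.
Add 9 hours 33 minutes leg 2 → 8:01 PM UTC.
Add 7 hours 21 minutes layover in Dubai → 3:22 AM UTC (Sep 20).
Add 15 hours 20 minutes leg 3 → 6:42 PM UTC.
Add 5 hours and 16 minutes layover in New Almaty → 11:58 PM UTC.
Add 13 hours and 1 minute leg 4 → 12:59 PM UTC (Sep 21).
Miravel is UTC−9:00, so local arrival = 12:59 PM − 9:00 = 3:59 AM on Sep 21.

3:59 AM on September 21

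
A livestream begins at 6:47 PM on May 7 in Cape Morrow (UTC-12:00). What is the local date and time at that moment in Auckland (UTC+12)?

6:47 PM on May 8

In UTC: 6:47 PM + 12:00 = 6:47 AM on May 8.
Auckland is UTC+12:00: 6:47 AM + 12:00 = 6:47 PM on May 8.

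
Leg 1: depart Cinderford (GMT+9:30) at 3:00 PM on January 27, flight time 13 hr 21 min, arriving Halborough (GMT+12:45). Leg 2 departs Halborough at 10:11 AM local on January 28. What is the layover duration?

2 hours 35 minutes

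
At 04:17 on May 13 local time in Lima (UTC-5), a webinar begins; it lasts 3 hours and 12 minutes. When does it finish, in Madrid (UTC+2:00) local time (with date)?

14:29 on May 13

Convert start to UTC: 04:17 + 5:00 = 09:17 UTC on May 13.
Add 3 hours and 12 minutes duration → 12:29 UTC.
Madrid is UTC+2:00, so local end time = 12:29 + 2:00 = 14:29 on May 13.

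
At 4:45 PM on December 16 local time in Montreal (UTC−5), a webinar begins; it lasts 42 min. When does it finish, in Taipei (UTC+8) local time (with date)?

Convert start to UTC: 4:45 PM + 5:00 = 9:45 PM UTC on Dec 16.
Add 42 minutes duration → 10:27 PM UTC.
Taipei is UTC+8:00, so local end time = 10:27 PM + 8:00 = 6:27 AM on Dec 17.

6:27 AM on December 17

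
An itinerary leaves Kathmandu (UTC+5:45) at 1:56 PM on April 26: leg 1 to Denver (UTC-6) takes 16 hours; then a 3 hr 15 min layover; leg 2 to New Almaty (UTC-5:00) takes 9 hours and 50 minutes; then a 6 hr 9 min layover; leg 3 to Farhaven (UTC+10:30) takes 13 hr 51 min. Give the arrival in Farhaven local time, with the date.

7:46 PM on April 28

Convert departure to UTC: 1:56 PM − 5:45 = 8:11 AM UTC on Apr 26.
Add 16 hours leg 1 → 12:11 AM UTC (Apr 27).
Add 3 hours and 15 minutes layover in Denver → 3:26 AM UTC.
Add 9 hours and 50 minutes leg 2 → 1:16 PM UTC.
Add 6 hours 9 minutes layover in New Almaty → 7:25 PM UTC.
Add 13 hours 51 minutes leg 3 → 9:16 AM UTC (Apr 28).
Farhaven is UTC+10:30, so local arrival = 9:16 AM + 10:30 = 7:46 PM on Apr 28.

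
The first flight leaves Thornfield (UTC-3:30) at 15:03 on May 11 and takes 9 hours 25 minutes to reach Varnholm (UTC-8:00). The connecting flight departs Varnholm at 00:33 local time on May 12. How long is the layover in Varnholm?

Convert departure to UTC: 15:03 + 3:30 = 18:33 UTC on May 11.
Add 9 hours and 25 minutes flight time → 03:58 UTC (May 12).
Varnholm is UTC−8:00, so local arrival = 03:58 − 8:00 = 19:58 on May 11.
Layover = 00:33 − 19:58 (+1 day) = 4 hours 35 minutes.

4 hours 35 minutes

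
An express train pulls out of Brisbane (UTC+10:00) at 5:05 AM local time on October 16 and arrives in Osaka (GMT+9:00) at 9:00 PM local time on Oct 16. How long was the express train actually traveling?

16 hours 55 minutes

Osaka is 1:00 behind Brisbane.
Clock-face elapsed time (ignoring zones) is 15 hours 55 minutes.
Actual elapsed = 15 hours 55 minutes + 1:00 = 16 hours 55 minutes.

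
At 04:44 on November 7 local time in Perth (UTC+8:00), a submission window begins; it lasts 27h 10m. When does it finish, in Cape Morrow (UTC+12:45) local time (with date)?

12:39 on November 8

Convert start to UTC: 04:44 − 8:00 = 20:44 UTC on Nov 6.
Add 27 hours and 10 minutes duration → 23:54 UTC (Nov 7).
Cape Morrow is UTC+12:45, so local end time = 23:54 + 12:45 = 12:39 on Nov 8.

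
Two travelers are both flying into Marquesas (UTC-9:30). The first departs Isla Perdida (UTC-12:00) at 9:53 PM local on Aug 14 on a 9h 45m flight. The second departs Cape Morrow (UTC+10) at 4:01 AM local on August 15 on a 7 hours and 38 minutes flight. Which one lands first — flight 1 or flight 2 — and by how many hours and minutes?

Flight 1 in UTC: 9:53 PM + 12:00 = 9:53 AM on Aug 15.
+9 hours 45 minutes → arrive 7:38 PM UTC on Aug 15.
Flight 2 in UTC: 4:01 AM − 10:00 = 6:01 PM on Aug 14.
+7 hours 38 minutes → arrive 1:39 AM UTC on Aug 15.
Flight 2 lands earlier by 17 hours 59 minutes.

the second, by 17 hours 59 minutes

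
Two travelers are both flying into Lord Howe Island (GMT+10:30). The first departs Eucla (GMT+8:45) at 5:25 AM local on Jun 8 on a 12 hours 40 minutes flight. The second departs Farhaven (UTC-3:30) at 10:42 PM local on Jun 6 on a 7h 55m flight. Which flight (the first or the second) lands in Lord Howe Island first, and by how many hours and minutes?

the second, by 23 hours 13 minutes

Flight 1 in UTC: 5:25 AM − 8:45 = 8:40 PM on Jun 7.
+12 hours and 40 minutes → arrive 9:20 AM UTC on Jun 8.
Flight 2 in UTC: 10:42 PM + 3:30 = 2:12 AM on Jun 7.
+7 hours and 55 minutes → arrive 10:07 AM UTC on Jun 7.
Flight 2 lands earlier by 23 hours 13 minutes.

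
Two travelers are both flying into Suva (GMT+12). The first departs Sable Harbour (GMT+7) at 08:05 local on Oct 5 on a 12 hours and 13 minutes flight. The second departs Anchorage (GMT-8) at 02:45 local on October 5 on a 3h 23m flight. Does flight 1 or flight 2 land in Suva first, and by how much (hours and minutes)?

Flight 1 in UTC: 08:05 − 7:00 = 01:05 on Oct 5.
+12 hours and 13 minutes → arrive 13:18 UTC on Oct 5.
Flight 2 in UTC: 02:45 + 8:00 = 10:45 on Oct 5.
+3 hours and 23 minutes → arrive 14:08 UTC on Oct 5.
Flight 1 lands earlier by 50 minutes.

the first, by 50 minutes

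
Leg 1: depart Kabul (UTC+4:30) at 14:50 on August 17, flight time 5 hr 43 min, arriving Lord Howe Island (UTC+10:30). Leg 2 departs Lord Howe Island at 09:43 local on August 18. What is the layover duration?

Convert departure to UTC: 14:50 − 4:30 = 10:20 UTC on Aug 17.
Add 5 hours 43 minutes flight time → 16:03 UTC.
Lord Howe Island is UTC+10:30, so local arrival = 16:03 + 10:30 = 02:33 on Aug 18.
Layover = 09:43 − 02:33 = 7 hours 10 minutes.

7 hours 10 minutes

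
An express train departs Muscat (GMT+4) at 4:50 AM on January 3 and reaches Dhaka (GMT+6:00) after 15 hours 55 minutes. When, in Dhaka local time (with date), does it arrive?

10:45 PM on January 3

Convert departure to UTC: 4:50 AM − 4:00 = 12:50 AM UTC on Jan 3.
Add 15 hours and 55 minutes travel time → 4:45 PM UTC.
Dhaka is UTC+6:00, so local arrival = 4:45 PM + 6:00 = 10:45 PM on Jan 3.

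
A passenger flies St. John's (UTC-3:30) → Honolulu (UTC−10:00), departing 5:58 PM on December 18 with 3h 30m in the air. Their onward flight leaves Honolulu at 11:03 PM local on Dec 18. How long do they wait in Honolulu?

8 hours 5 minutes

Convert departure to UTC: 5:58 PM + 3:30 = 9:28 PM UTC on Dec 18.
Add 3 hours and 30 minutes flight time → 12:58 AM UTC (Dec 19).
Honolulu is UTC−10:00, so local arrival = 12:58 AM − 10:00 = 2:58 PM on Dec 18.
Layover = 11:03 PM − 2:58 PM = 8 hours 5 minutes.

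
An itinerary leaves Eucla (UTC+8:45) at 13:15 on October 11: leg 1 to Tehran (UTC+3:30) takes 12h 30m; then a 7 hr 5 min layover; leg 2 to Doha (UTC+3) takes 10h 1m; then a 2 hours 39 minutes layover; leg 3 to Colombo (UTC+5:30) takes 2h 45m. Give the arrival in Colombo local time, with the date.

Convert departure to UTC: 13:15 − 8:45 = 04:30 UTC on Oct 11.
Add 12 hours and 30 minutes leg 1 → 17:00 UTC.
Add 7 hours 5 minutes layover in Tehran → 00:05 UTC (Oct 12).
Add 10 hours and 1 minute leg 2 → 10:06 UTC.
Add 2 hours 39 minutes layover in Doha → 12:45 UTC.
Add 2 hours 45 minutes leg 3 → 15:30 UTC.
Colombo is UTC+5:30, so local arrival = 15:30 + 5:30 = 21:00 on Oct 12.

21:00 on October 12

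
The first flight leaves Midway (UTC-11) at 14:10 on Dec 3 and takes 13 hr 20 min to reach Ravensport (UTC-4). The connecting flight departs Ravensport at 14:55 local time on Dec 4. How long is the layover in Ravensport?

Convert departure to UTC: 14:10 + 11:00 = 01:10 UTC on Dec 4.
Add 13 hours 20 minutes flight time → 14:30 UTC.
Ravensport is UTC−4:00, so local arrival = 14:30 − 4:00 = 10:30 on Dec 4.
Layover = 14:55 − 10:30 = 4 hours 25 minutes.

4 hours 25 minutes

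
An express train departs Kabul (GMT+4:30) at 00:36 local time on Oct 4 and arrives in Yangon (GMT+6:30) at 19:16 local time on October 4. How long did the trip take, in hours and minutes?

16 hours 40 minutes

Departure in UTC: 00:36 − 4:30 = 20:06 on Oct 3.
Arrival in UTC: 19:16 − 6:30 = 12:46 on Oct 4.
Elapsed = 12:46 − 20:06 (+1 day) = 16 hours 40 minutes.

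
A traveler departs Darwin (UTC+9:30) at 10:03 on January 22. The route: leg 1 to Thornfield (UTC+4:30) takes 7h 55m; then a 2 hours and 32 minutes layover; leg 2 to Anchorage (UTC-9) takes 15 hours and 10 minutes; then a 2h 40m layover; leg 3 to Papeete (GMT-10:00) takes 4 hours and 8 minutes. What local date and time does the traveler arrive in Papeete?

22:58 on January 22

Convert departure to UTC: 10:03 − 9:30 = 00:33 UTC on Jan 22.
Add 7 hours 55 minutes leg 1 → 08:28 UTC.
Add 2 hours and 32 minutes layover in Thornfield → 11:00 UTC.
Add 15 hours 10 minutes leg 2 → 02:10 UTC (Jan 23).
Add 2 hours and 40 minutes layover in Anchorage → 04:50 UTC.
Add 4 hours 8 minutes leg 3 → 08:58 UTC.
Papeete is UTC−10:00, so local arrival = 08:58 − 10:00 = 22:58 on Jan 22.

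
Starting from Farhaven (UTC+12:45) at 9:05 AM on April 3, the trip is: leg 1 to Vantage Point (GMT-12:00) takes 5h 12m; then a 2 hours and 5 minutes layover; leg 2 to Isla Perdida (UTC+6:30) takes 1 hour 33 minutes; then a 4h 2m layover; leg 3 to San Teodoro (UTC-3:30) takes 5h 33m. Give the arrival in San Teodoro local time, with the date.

11:15 AM on April 3

Convert departure to UTC: 9:05 AM − 12:45 = 8:20 PM UTC on Apr 2.
Add 5 hours and 12 minutes leg 1 → 1:32 AM UTC (Apr 3).
Add 2 hours and 5 minutes layover in Vantage Point → 3:37 AM UTC.
Add 1 hour 33 minutes leg 2 → 5:10 AM UTC.
Add 4 hours and 2 minutes layover in Isla Perdida → 9:12 AM UTC.
Add 5 hours 33 minutes leg 3 → 2:45 PM UTC.
San Teodoro is UTC−3:30, so local arrival = 2:45 PM − 3:30 = 11:15 AM on Apr 3.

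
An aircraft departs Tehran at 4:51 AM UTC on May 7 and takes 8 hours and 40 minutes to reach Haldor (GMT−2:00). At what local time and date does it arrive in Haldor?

11:31 AM on May 7

Departure is given in UTC: 4:51 AM on May 7.
Add 8 hours and 40 minutes → 1:31 PM UTC.
Haldor is UTC−2:00: 1:31 PM − 2:00 = 11:31 AM on May 7.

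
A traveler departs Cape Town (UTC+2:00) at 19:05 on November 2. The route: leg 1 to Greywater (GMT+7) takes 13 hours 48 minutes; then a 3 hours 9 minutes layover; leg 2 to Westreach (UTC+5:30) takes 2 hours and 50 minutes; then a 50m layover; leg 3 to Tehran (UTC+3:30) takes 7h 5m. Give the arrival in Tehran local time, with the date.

Convert departure to UTC: 19:05 − 2:00 = 17:05 UTC on Nov 2.
Add 13 hours and 48 minutes leg 1 → 06:53 UTC (Nov 3).
Add 3 hours and 9 minutes layover in Greywater → 10:02 UTC.
Add 2 hours and 50 minutes leg 2 → 12:52 UTC.
Add 50 minutes layover in Westreach → 13:42 UTC.
Add 7 hours 5 minutes leg 3 → 20:47 UTC.
Tehran is UTC+3:30, so local arrival = 20:47 + 3:30 = 00:17 on Nov 4.

00:17 on Nov 4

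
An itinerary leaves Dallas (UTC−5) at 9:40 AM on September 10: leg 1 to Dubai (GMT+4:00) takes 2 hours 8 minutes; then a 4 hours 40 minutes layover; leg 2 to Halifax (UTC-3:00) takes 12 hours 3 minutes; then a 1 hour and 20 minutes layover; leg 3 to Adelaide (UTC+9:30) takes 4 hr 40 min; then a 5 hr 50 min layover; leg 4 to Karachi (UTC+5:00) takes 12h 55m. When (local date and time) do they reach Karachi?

Convert departure to UTC: 9:40 AM + 5:00 = 2:40 PM UTC on Sep 10.
Add 2 hours and 8 minutes leg 1 → 4:48 PM UTC.
Add 4 hours and 40 minutes layover in Dubai → 9:28 PM UTC.
Add 12 hours 3 minutes leg 2 → 9:31 AM UTC (Sep 11).
Add 1 hour 20 minutes layover in Halifax → 10:51 AM UTC.
Add 4 hours 40 minutes leg 3 → 3:31 PM UTC.
Add 5 hours 50 minutes layover in Adelaide → 9:21 PM UTC.
Add 12 hours and 55 minutes leg 4 → 10:16 AM UTC (Sep 12).
Karachi is UTC+5:00, so local arrival = 10:16 AM + 5:00 = 3:16 PM on Sep 12.

3:16 PM on September 12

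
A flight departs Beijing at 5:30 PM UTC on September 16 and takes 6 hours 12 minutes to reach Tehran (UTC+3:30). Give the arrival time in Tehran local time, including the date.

3:12 AM on September 17

Departure is given in UTC: 5:30 PM on Sep 16.
Add 6 hours and 12 minutes → 11:42 PM UTC.
Tehran is UTC+3:30: 11:42 PM + 3:30 = 3:12 AM on Sep 17.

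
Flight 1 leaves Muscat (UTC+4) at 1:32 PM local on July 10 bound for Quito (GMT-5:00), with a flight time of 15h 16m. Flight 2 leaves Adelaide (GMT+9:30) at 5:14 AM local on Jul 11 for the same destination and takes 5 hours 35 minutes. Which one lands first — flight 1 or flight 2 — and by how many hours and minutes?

Flight 1 in UTC: 1:32 PM − 4:00 = 9:32 AM on Jul 10.
+15 hours 16 minutes → arrive 12:48 AM UTC on Jul 11.
Flight 2 in UTC: 5:14 AM − 9:30 = 7:44 PM on Jul 10.
+5 hours 35 minutes → arrive 1:19 AM UTC on Jul 11.
Flight 1 lands earlier by 31 minutes.

the first, by 31 minutes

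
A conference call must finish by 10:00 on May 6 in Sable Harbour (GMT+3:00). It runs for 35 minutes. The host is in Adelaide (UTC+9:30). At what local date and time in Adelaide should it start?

Target end time in UTC: 10:00 − 3:00 = 07:00 on May 6.
Subtract 35 minutes → start 06:25 UTC on May 6.
Adelaide is UTC+9:30: 06:25 + 9:30 = 15:55 on May 6.

15:55 on May 6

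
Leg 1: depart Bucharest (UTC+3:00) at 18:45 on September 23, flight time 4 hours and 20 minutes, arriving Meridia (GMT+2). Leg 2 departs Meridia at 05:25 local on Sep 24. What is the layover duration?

Convert departure to UTC: 18:45 − 3:00 = 15:45 UTC on Sep 23.
Add 4 hours 20 minutes flight time → 20:05 UTC.
Meridia is UTC+2:00, so local arrival = 20:05 + 2:00 = 22:05 on Sep 23.
Layover = 05:25 − 22:05 (+1 day) = 7 hours 20 minutes.

7 hours 20 minutes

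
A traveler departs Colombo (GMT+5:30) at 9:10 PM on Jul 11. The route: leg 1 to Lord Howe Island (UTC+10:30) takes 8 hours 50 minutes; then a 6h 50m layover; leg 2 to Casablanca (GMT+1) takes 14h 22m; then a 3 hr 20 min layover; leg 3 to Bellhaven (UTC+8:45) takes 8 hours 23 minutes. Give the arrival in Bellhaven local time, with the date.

6:10 PM on July 13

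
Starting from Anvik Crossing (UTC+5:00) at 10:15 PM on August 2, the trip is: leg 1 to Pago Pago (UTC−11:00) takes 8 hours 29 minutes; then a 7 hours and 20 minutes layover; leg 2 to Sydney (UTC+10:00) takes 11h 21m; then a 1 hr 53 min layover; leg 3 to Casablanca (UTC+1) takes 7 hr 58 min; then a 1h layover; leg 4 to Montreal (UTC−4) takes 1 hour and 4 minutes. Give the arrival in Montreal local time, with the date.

Convert departure to UTC: 10:15 PM − 5:00 = 5:15 PM UTC on Aug 2.
Add 8 hours and 29 minutes leg 1 → 1:44 AM UTC (Aug 3).
Add 7 hours 20 minutes layover in Pago Pago → 9:04 AM UTC.
Add 11 hours and 21 minutes leg 2 → 8:25 PM UTC.
Add 1 hour 53 minutes layover in Sydney → 10:18 PM UTC.
Add 7 hours and 58 minutes leg 3 → 6:16 AM UTC (Aug 4).
Add 1 hour layover in Casablanca → 7:16 AM UTC.
Add 1 hour and 4 minutes leg 4 → 8:20 AM UTC.
Montreal is UTC−4:00, so local arrival = 8:20 AM − 4:00 = 4:20 AM on Aug 4.

4:20 AM on August 4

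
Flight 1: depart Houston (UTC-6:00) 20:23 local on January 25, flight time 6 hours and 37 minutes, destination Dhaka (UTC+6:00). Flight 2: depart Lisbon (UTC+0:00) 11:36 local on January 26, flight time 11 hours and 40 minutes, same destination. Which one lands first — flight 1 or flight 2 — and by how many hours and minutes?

Flight 1 in UTC: 20:23 + 6:00 = 02:23 on Jan 26.
+6 hours and 37 minutes → arrive 09:00 UTC on Jan 26.
Flight 2 departs at 11:36 UTC (Jan 26).
+11 hours 40 minutes → arrive 23:16 UTC on Jan 26.
Flight 1 lands earlier by 14 hours 16 minutes.

the first, by 14 hours 16 minutes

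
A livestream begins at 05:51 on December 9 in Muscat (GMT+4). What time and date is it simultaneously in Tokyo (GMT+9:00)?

10:51 on December 9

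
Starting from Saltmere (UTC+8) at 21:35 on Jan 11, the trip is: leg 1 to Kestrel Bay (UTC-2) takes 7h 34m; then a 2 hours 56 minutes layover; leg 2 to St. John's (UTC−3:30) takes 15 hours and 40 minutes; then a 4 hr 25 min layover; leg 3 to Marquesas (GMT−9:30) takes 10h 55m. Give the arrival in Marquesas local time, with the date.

21:35 on January 12

Convert departure to UTC: 21:35 − 8:00 = 13:35 UTC on Jan 11.
Add 7 hours 34 minutes leg 1 → 21:09 UTC.
Add 2 hours and 56 minutes layover in Kestrel Bay → 00:05 UTC (Jan 12).
Add 15 hours and 40 minutes leg 2 → 15:45 UTC.
Add 4 hours and 25 minutes layover in St. John's → 20:10 UTC.
Add 10 hours 55 minutes leg 3 → 07:05 UTC (Jan 13).
Marquesas is UTC−9:30, so local arrival = 07:05 − 9:30 = 21:35 on Jan 12.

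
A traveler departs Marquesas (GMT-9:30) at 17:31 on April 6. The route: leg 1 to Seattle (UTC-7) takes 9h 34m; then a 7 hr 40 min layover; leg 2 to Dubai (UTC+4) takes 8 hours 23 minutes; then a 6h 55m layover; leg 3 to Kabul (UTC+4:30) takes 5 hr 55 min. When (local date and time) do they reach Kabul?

21:58 on April 8

Convert departure to UTC: 17:31 + 9:30 = 03:01 UTC on Apr 7.
Add 9 hours and 34 minutes leg 1 → 12:35 UTC.
Add 7 hours 40 minutes layover in Seattle → 20:15 UTC.
Add 8 hours 23 minutes leg 2 → 04:38 UTC (Apr 8).
Add 6 hours 55 minutes layover in Dubai → 11:33 UTC.
Add 5 hours 55 minutes leg 3 → 17:28 UTC.
Kabul is UTC+4:30, so local arrival = 17:28 + 4:30 = 21:58 on Apr 8.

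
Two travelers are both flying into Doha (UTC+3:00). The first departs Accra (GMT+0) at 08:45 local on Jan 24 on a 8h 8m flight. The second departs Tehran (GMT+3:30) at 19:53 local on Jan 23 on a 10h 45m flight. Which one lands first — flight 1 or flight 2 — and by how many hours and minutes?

the second, by 13 hours 45 minutes

Flight 1 departs at 08:45 UTC (Jan 24).
+8 hours and 8 minutes → arrive 16:53 UTC on Jan 24.
Flight 2 in UTC: 19:53 − 3:30 = 16:23 on Jan 23.
+10 hours and 45 minutes → arrive 03:08 UTC on Jan 24.
Flight 2 lands earlier by 13 hours 45 minutes.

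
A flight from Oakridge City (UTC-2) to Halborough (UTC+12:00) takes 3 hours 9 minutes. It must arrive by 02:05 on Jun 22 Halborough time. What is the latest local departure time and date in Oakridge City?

08:56 on Jun 21

Target arrival in UTC: 02:05 − 12:00 = 14:05 on Jun 21.
Subtract 3 hours and 9 minutes → departure 10:56 UTC on Jun 21.
Oakridge City is UTC−2:00: 10:56 − 2:00 = 08:56 on Jun 21.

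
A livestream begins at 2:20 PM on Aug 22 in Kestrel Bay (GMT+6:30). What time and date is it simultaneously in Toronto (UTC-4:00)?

In UTC: 2:20 PM − 6:30 = 7:50 AM on Aug 22.
Toronto is UTC−4:00: 7:50 AM − 4:00 = 3:50 AM on Aug 22.

3:50 AM on August 22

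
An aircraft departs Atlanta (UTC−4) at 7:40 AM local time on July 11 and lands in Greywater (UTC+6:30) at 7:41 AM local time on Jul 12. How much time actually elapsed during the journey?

13 hours 31 minutes

Greywater is 10:30 ahead of Atlanta.
Clock-face elapsed time (ignoring zones) is 24 hours 1 minute.
Actual elapsed = 24 hours 1 minute − 10:30 = 13 hours 31 minutes.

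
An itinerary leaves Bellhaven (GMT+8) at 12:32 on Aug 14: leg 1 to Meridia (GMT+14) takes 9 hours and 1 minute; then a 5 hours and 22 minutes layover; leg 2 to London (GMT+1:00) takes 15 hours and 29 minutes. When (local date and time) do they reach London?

11:24 on August 15

Convert departure to UTC: 12:32 − 8:00 = 04:32 UTC on Aug 14.
Add 9 hours 1 minute leg 1 → 13:33 UTC.
Add 5 hours 22 minutes layover in Meridia → 18:55 UTC.
Add 15 hours 29 minutes leg 2 → 10:24 UTC (Aug 15).
London is UTC+1:00, so local arrival = 10:24 + 1:00 = 11:24 on Aug 15.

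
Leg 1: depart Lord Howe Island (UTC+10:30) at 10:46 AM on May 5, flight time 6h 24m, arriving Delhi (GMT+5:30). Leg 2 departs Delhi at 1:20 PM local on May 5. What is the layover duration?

Convert departure to UTC: 10:46 AM − 10:30 = 12:16 AM UTC on May 5.
Add 6 hours and 24 minutes flight time → 6:40 AM UTC.
Delhi is UTC+5:30, so local arrival = 6:40 AM + 5:30 = 12:10 PM on May 5.
Layover = 1:20 PM − 12:10 PM = 1 hour 10 minutes.

1 hour 10 minutes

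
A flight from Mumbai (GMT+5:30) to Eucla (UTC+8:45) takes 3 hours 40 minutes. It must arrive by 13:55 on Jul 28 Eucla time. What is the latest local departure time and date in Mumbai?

07:00 on July 28

Target arrival in UTC: 13:55 − 8:45 = 05:10 on Jul 28.
Subtract 3 hours and 40 minutes → departure 01:30 UTC on Jul 28.
Mumbai is UTC+5:30: 01:30 + 5:30 = 07:00 on Jul 28.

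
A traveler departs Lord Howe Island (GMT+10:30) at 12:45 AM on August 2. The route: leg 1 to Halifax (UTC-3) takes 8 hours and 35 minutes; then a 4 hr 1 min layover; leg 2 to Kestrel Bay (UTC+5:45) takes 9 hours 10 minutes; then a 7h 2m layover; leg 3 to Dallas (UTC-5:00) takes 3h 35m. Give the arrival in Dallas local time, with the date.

Convert departure to UTC: 12:45 AM − 10:30 = 2:15 PM UTC on Aug 1.
Add 8 hours and 35 minutes leg 1 → 10:50 PM UTC.
Add 4 hours 1 minute layover in Halifax → 2:51 AM UTC (Aug 2).
Add 9 hours and 10 minutes leg 2 → 12:01 PM UTC.
Add 7 hours and 2 minutes layover in Kestrel Bay → 7:03 PM UTC.
Add 3 hours 35 minutes leg 3 → 10:38 PM UTC.
Dallas is UTC−5:00, so local arrival = 10:38 PM − 5:00 = 5:38 PM on Aug 2.

5:38 PM on Aug 2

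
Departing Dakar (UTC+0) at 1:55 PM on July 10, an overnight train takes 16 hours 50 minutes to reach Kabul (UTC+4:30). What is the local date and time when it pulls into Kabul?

Dakar is at UTC+0, so departure is already 1:55 PM UTC on Jul 10.
Add 16 hours 50 minutes travel time → 6:45 AM UTC (Jul 11).
Kabul is UTC+4:30, so local arrival = 6:45 AM + 4:30 = 11:15 AM on Jul 11.

11:15 AM on July 11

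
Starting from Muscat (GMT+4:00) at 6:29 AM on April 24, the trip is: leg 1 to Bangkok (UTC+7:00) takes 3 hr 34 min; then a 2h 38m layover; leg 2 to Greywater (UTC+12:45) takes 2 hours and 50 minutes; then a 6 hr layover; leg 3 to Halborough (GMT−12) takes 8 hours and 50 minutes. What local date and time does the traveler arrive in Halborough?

2:21 PM on April 24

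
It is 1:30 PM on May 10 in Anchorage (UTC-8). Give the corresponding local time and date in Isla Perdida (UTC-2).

7:30 PM on May 10

In UTC: 1:30 PM + 8:00 = 9:30 PM on May 10.
Isla Perdida is UTC−2:00: 9:30 PM − 2:00 = 7:30 PM on May 10.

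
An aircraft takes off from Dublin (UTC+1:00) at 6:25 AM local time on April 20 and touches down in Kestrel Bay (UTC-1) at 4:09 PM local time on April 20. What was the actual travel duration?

11 hours 44 minutes

Departure in UTC: 6:25 AM − 1:00 = 5:25 AM on Apr 20.
Arrival in UTC: 4:09 PM + 1:00 = 5:09 PM on Apr 20.
Elapsed = 5:09 PM − 5:25 AM = 11 hours 44 minutes.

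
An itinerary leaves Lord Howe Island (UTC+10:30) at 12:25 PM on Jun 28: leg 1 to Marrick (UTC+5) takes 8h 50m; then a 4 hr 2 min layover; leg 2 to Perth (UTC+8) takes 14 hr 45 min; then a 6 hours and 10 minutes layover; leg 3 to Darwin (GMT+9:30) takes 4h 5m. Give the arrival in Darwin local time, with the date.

Convert departure to UTC: 12:25 PM − 10:30 = 1:55 AM UTC on Jun 28.
Add 8 hours and 50 minutes leg 1 → 10:45 AM UTC.
Add 4 hours and 2 minutes layover in Marrick → 2:47 PM UTC.
Add 14 hours and 45 minutes leg 2 → 5:32 AM UTC (Jun 29).
Add 6 hours 10 minutes layover in Perth → 11:42 AM UTC.
Add 4 hours 5 minutes leg 3 → 3:47 PM UTC.
Darwin is UTC+9:30, so local arrival = 3:47 PM + 9:30 = 1:17 AM on Jun 30.

1:17 AM on June 30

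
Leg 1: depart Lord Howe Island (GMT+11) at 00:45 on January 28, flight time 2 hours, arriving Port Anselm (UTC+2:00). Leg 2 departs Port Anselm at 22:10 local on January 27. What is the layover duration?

Convert departure to UTC: 00:45 − 11:00 = 13:45 UTC on Jan 27.
Add 2 hours flight time → 15:45 UTC.
Port Anselm is UTC+2:00, so local arrival = 15:45 + 2:00 = 17:45 on Jan 27.
Layover = 22:10 − 17:45 = 4 hours 25 minutes.

4 hours 25 minutes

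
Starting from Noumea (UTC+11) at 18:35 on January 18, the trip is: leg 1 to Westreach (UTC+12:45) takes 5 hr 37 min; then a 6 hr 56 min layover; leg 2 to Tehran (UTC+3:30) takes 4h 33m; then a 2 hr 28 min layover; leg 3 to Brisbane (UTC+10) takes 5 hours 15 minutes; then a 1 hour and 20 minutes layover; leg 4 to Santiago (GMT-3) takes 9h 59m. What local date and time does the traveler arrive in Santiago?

Convert departure to UTC: 18:35 − 11:00 = 07:35 UTC on Jan 18.
Add 5 hours and 37 minutes leg 1 → 13:12 UTC.
Add 6 hours 56 minutes layover in Westreach → 20:08 UTC.
Add 4 hours and 33 minutes leg 2 → 00:41 UTC (Jan 19).
Add 2 hours and 28 minutes layover in Tehran → 03:09 UTC.
Add 5 hours and 15 minutes leg 3 → 08:24 UTC.
Add 1 hour 20 minutes layover in Brisbane → 09:44 UTC.
Add 9 hours and 59 minutes leg 4 → 19:43 UTC.
Santiago is UTC−3:00, so local arrival = 19:43 − 3:00 = 16:43 on Jan 19.

16:43 on Jan 19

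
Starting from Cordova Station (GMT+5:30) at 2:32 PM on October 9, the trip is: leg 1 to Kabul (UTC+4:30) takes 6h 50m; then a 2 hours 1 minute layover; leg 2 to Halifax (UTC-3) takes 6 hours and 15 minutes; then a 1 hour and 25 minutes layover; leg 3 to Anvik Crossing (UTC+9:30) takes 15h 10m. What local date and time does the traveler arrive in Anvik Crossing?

2:13 AM on Oct 11

Convert departure to UTC: 2:32 PM − 5:30 = 9:02 AM UTC on Oct 9.
Add 6 hours and 50 minutes leg 1 → 3:52 PM UTC.
Add 2 hours 1 minute layover in Kabul → 5:53 PM UTC.
Add 6 hours 15 minutes leg 2 → 12:08 AM UTC (Oct 10).
Add 1 hour 25 minutes layover in Halifax → 1:33 AM UTC.
Add 15 hours 10 minutes leg 3 → 4:43 PM UTC.
Anvik Crossing is UTC+9:30, so local arrival = 4:43 PM + 9:30 = 2:13 AM on Oct 11.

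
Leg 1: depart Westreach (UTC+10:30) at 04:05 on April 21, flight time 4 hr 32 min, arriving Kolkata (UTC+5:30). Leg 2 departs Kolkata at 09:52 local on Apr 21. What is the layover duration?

6 hours 15 minutes

Convert departure to UTC: 04:05 − 10:30 = 17:35 UTC on Apr 20.
Add 4 hours 32 minutes flight time → 22:07 UTC.
Kolkata is UTC+5:30, so local arrival = 22:07 + 5:30 = 03:37 on Apr 21.
Layover = 09:52 − 03:37 = 6 hours 15 minutes.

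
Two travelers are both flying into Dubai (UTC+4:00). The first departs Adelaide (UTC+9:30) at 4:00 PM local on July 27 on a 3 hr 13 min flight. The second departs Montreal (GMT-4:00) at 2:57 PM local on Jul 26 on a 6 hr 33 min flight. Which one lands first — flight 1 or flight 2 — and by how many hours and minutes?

the second, by 8 hours 13 minutes

Flight 1 in UTC: 4:00 PM − 9:30 = 6:30 AM on Jul 27.
+3 hours and 13 minutes → arrive 9:43 AM UTC on Jul 27.
Flight 2 in UTC: 2:57 PM + 4:00 = 6:57 PM on Jul 26.
+6 hours and 33 minutes → arrive 1:30 AM UTC on Jul 27.
Flight 2 lands earlier by 8 hours 13 minutes.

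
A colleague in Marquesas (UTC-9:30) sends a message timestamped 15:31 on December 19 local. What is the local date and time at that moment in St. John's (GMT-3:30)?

21:31 on December 19

St. John's is 6:00 ahead of Marquesas.
Shift by the zone difference: 15:31 + 6:00 = 21:31 on Dec 19 in St. John's.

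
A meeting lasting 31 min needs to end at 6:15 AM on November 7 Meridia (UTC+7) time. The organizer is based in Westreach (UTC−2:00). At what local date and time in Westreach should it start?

Target end time in UTC: 6:15 AM − 7:00 = 11:15 PM on Nov 6.
Subtract 31 minutes → start 10:44 PM UTC on Nov 6.
Westreach is UTC−2:00: 10:44 PM − 2:00 = 8:44 PM on Nov 6.

8:44 PM on November 6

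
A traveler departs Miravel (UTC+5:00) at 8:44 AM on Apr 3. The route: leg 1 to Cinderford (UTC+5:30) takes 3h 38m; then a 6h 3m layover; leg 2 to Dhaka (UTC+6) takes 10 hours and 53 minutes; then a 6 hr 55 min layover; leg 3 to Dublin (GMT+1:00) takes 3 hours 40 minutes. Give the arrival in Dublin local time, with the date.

Convert departure to UTC: 8:44 AM − 5:00 = 3:44 AM UTC on Apr 3.
Add 3 hours 38 minutes leg 1 → 7:22 AM UTC.
Add 6 hours and 3 minutes layover in Cinderford → 1:25 PM UTC.
Add 10 hours 53 minutes leg 2 → 12:18 AM UTC (Apr 4).
Add 6 hours 55 minutes layover in Dhaka → 7:13 AM UTC.
Add 3 hours and 40 minutes leg 3 → 10:53 AM UTC.
Dublin is UTC+1:00, so local arrival = 10:53 AM + 1:00 = 11:53 AM on Apr 4.

11:53 AM on Apr 4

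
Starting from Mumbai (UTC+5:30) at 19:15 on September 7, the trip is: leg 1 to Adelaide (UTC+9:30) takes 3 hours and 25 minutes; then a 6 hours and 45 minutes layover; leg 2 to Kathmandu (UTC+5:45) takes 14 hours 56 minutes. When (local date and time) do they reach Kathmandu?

20:36 on September 8

Convert departure to UTC: 19:15 − 5:30 = 13:45 UTC on Sep 7.
Add 3 hours 25 minutes leg 1 → 17:10 UTC.
Add 6 hours 45 minutes layover in Adelaide → 23:55 UTC.
Add 14 hours 56 minutes leg 2 → 14:51 UTC (Sep 8).
Kathmandu is UTC+5:45, so local arrival = 14:51 + 5:45 = 20:36 on Sep 8.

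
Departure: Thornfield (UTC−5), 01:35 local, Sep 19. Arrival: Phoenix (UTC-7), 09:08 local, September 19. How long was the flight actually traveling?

Departure in UTC: 01:35 + 5:00 = 06:35 on Sep 19.
Arrival in UTC: 09:08 + 7:00 = 16:08 on Sep 19.
Elapsed = 16:08 − 06:35 = 9 hours 33 minutes.

9 hours 33 minutes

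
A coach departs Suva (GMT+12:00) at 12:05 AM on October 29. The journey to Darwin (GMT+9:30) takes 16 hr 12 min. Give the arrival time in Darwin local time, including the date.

1:47 PM on Oct 29

Convert departure to UTC: 12:05 AM − 12:00 = 12:05 PM UTC on Oct 28.
Add 16 hours and 12 minutes travel time → 4:17 AM UTC (Oct 29).
Darwin is UTC+9:30, so local arrival = 4:17 AM + 9:30 = 1:47 PM on Oct 29.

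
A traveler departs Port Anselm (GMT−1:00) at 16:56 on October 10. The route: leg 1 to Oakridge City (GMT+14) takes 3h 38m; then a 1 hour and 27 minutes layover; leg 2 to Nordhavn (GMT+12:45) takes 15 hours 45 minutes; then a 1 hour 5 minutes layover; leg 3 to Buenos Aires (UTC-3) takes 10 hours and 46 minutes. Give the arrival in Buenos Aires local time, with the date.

Convert departure to UTC: 16:56 + 1:00 = 17:56 UTC on Oct 10.
Add 3 hours and 38 minutes leg 1 → 21:34 UTC.
Add 1 hour and 27 minutes layover in Oakridge City → 23:01 UTC.
Add 15 hours 45 minutes leg 2 → 14:46 UTC (Oct 11).
Add 1 hour 5 minutes layover in Nordhavn → 15:51 UTC.
Add 10 hours 46 minutes leg 3 → 02:37 UTC (Oct 12).
Buenos Aires is UTC−3:00, so local arrival = 02:37 − 3:00 = 23:37 on Oct 11.

23:37 on Oct 11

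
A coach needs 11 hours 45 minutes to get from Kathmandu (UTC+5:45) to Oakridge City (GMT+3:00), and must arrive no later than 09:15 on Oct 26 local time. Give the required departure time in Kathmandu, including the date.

Target arrival in UTC: 09:15 − 3:00 = 06:15 on Oct 26.
Subtract 11 hours 45 minutes → departure 18:30 UTC on Oct 25.
Kathmandu is UTC+5:45: 18:30 + 5:45 = 00:15 on Oct 26.

00:15 on Oct 26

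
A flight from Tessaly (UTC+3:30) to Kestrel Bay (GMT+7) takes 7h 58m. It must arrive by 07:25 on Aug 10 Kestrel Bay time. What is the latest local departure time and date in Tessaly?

Target arrival in UTC: 07:25 − 7:00 = 00:25 on Aug 10.
Subtract 7 hours and 58 minutes → departure 16:27 UTC on Aug 9.
Tessaly is UTC+3:30: 16:27 + 3:30 = 19:57 on Aug 9.

19:57 on August 9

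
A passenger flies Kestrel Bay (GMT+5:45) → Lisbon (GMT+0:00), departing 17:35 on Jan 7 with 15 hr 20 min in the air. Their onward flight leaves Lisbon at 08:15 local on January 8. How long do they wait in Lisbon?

5 hours 5 minutes

Convert departure to UTC: 17:35 − 5:45 = 11:50 UTC on Jan 7.
Add 15 hours 20 minutes flight time → 03:10 UTC (Jan 8).
Lisbon is UTC+0, so local arrival is the same: 03:10 on Jan 8.
Layover = 08:15 − 03:10 = 5 hours 5 minutes.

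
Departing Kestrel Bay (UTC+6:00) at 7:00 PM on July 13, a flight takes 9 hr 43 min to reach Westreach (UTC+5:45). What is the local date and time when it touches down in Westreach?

Convert departure to UTC: 7:00 PM − 6:00 = 1:00 PM UTC on Jul 13.
Add 9 hours and 43 minutes travel time → 10:43 PM UTC.
Westreach is UTC+5:45, so local arrival = 10:43 PM + 5:45 = 4:28 AM on Jul 14.

4:28 AM on Jul 14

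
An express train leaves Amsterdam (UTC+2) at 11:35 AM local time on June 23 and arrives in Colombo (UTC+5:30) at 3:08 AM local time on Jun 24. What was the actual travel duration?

Colombo is 3:30 ahead of Amsterdam.
Clock-face elapsed time (ignoring zones) is 15 hours 33 minutes.
Actual elapsed = 15 hours 33 minutes − 3:30 = 12 hours 3 minutes.

12 hours 3 minutes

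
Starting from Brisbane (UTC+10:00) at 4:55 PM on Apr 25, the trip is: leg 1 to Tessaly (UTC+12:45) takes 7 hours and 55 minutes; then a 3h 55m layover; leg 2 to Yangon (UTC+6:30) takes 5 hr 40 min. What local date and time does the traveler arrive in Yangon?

6:55 AM on April 26

Convert departure to UTC: 4:55 PM − 10:00 = 6:55 AM UTC on Apr 25.
Add 7 hours 55 minutes leg 1 → 2:50 PM UTC.
Add 3 hours 55 minutes layover in Tessaly → 6:45 PM UTC.
Add 5 hours 40 minutes leg 2 → 12:25 AM UTC (Apr 26).
Yangon is UTC+6:30, so local arrival = 12:25 AM + 6:30 = 6:55 AM on Apr 26.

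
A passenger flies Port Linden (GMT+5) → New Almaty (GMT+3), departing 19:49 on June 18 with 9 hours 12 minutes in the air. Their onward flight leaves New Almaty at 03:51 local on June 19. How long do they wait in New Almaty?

50 minutes

Convert departure to UTC: 19:49 − 5:00 = 14:49 UTC on Jun 18.
Add 9 hours 12 minutes flight time → 00:01 UTC (Jun 19).
New Almaty is UTC+3:00, so local arrival = 00:01 + 3:00 = 03:01 on Jun 19.
Layover = 03:51 − 03:01 = 50 minutes.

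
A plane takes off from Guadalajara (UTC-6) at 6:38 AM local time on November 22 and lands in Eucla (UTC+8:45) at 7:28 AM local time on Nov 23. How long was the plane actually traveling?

Departure in UTC: 6:38 AM + 6:00 = 12:38 PM on Nov 22.
Arrival in UTC: 7:28 AM − 8:45 = 10:43 PM on Nov 22.
Elapsed = 10:43 PM − 12:38 PM = 10 hours 5 minutes.

10 hours 5 minutes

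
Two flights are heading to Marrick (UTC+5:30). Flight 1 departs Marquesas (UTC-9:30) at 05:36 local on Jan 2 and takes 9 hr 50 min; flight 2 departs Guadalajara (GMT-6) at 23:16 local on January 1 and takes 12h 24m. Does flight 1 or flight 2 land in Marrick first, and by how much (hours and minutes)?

Flight 1 in UTC: 05:36 + 9:30 = 15:06 on Jan 2.
+9 hours 50 minutes → arrive 00:56 UTC on Jan 3.
Flight 2 in UTC: 23:16 + 6:00 = 05:16 on Jan 2.
+12 hours and 24 minutes → arrive 17:40 UTC on Jan 2.
Flight 2 lands earlier by 7 hours 16 minutes.

the second, by 7 hours 16 minutes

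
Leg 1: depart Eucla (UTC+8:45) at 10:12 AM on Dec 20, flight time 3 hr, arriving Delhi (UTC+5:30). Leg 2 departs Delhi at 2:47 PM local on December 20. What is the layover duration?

Convert departure to UTC: 10:12 AM − 8:45 = 1:27 AM UTC on Dec 20.
Add 3 hours flight time → 4:27 AM UTC.
Delhi is UTC+5:30, so local arrival = 4:27 AM + 5:30 = 9:57 AM on Dec 20.
Layover = 2:47 PM − 9:57 AM = 4 hours 50 minutes.

4 hours 50 minutes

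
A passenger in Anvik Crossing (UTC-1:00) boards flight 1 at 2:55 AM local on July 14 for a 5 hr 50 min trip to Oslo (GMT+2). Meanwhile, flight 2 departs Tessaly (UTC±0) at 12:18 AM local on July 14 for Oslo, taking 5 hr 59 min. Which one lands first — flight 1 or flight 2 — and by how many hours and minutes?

Flight 1 in UTC: 2:55 AM + 1:00 = 3:55 AM on Jul 14.
+5 hours 50 minutes → arrive 9:45 AM UTC on Jul 14.
Flight 2 departs at 12:18 AM UTC (Jul 14).
+5 hours 59 minutes → arrive 6:17 AM UTC on Jul 14.
Flight 2 lands earlier by 3 hours 28 minutes.

the second, by 3 hours 28 minutes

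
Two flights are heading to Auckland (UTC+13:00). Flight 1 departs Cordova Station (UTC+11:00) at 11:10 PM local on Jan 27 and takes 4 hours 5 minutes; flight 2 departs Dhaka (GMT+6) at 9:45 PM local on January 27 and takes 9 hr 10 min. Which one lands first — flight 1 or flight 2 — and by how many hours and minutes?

the first, by 8 hours 40 minutes

Flight 1 in UTC: 11:10 PM − 11:00 = 12:10 PM on Jan 27.
+4 hours 5 minutes → arrive 4:15 PM UTC on Jan 27.
Flight 2 in UTC: 9:45 PM − 6:00 = 3:45 PM on Jan 27.
+9 hours and 10 minutes → arrive 12:55 AM UTC on Jan 28.
Flight 1 lands earlier by 8 hours 40 minutes.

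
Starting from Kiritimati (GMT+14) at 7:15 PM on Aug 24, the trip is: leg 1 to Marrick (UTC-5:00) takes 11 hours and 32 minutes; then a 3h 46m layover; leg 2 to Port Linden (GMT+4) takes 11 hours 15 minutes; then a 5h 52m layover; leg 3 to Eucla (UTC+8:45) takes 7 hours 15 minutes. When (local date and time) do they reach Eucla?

Convert departure to UTC: 7:15 PM − 14:00 = 5:15 AM UTC on Aug 24.
Add 11 hours 32 minutes leg 1 → 4:47 PM UTC.
Add 3 hours and 46 minutes layover in Marrick → 8:33 PM UTC.
Add 11 hours 15 minutes leg 2 → 7:48 AM UTC (Aug 25).
Add 5 hours 52 minutes layover in Port Linden → 1:40 PM UTC.
Add 7 hours and 15 minutes leg 3 → 8:55 PM UTC.
Eucla is UTC+8:45, so local arrival = 8:55 PM + 8:45 = 5:40 AM on Aug 26.

5:40 AM on August 26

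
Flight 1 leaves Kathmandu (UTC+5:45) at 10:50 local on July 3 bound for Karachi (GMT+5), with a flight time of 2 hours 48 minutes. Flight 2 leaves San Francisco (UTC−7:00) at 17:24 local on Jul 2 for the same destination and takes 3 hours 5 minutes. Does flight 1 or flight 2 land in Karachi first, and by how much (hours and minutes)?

Flight 1 in UTC: 10:50 − 5:45 = 05:05 on Jul 3.
+2 hours and 48 minutes → arrive 07:53 UTC on Jul 3.
Flight 2 in UTC: 17:24 + 7:00 = 00:24 on Jul 3.
+3 hours and 5 minutes → arrive 03:29 UTC on Jul 3.
Flight 2 lands earlier by 4 hours 24 minutes.

the second, by 4 hours 24 minutes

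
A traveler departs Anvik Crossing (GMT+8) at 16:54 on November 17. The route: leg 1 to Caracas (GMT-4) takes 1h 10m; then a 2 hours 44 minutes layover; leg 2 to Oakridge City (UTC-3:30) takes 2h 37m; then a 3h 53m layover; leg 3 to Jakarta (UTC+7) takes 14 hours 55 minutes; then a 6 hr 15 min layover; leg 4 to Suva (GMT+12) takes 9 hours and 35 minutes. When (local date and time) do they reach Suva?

14:03 on November 19

Convert departure to UTC: 16:54 − 8:00 = 08:54 UTC on Nov 17.
Add 1 hour and 10 minutes leg 1 → 10:04 UTC.
Add 2 hours 44 minutes layover in Caracas → 12:48 UTC.
Add 2 hours and 37 minutes leg 2 → 15:25 UTC.
Add 3 hours 53 minutes layover in Oakridge City → 19:18 UTC.
Add 14 hours 55 minutes leg 3 → 10:13 UTC (Nov 18).
Add 6 hours and 15 minutes layover in Jakarta → 16:28 UTC.
Add 9 hours and 35 minutes leg 4 → 02:03 UTC (Nov 19).
Suva is UTC+12:00, so local arrival = 02:03 + 12:00 = 14:03 on Nov 19.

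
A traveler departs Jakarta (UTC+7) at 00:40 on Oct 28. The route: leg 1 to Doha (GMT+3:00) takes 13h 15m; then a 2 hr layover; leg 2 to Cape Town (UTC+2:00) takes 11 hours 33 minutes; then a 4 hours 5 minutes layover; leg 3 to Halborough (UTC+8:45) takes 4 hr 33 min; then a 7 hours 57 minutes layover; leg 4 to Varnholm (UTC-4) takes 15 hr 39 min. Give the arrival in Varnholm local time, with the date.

Convert departure to UTC: 00:40 − 7:00 = 17:40 UTC on Oct 27.
Add 13 hours and 15 minutes leg 1 → 06:55 UTC (Oct 28).
Add 2 hours layover in Doha → 08:55 UTC.
Add 11 hours 33 minutes leg 2 → 20:28 UTC.
Add 4 hours 5 minutes layover in Cape Town → 00:33 UTC (Oct 29).
Add 4 hours and 33 minutes leg 3 → 05:06 UTC.
Add 7 hours and 57 minutes layover in Halborough → 13:03 UTC.
Add 15 hours 39 minutes leg 4 → 04:42 UTC (Oct 30).
Varnholm is UTC−4:00, so local arrival = 04:42 − 4:00 = 00:42 on Oct 30.

00:42 on Oct 30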